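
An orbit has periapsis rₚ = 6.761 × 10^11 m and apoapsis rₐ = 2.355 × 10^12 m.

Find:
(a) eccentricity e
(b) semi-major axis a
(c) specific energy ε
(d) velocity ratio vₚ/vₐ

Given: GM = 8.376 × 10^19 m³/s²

(a) e = (rₐ − rₚ)/(rₐ + rₚ) = (2.355e+12 − 6.761e+11)/(2.355e+12 + 6.761e+11) ≈ 0.5539
(b) a = (rₚ + rₐ)/2 = (6.761e+11 + 2.355e+12)/2 ≈ 1.516e+12 m
(c) With a = (rₚ + rₐ)/2 = 1.51555e+12 m, ε = −GM/(2a) = −8.376e+19/(2 · 1.51555e+12) J/kg ≈ -2.763e+07 J/kg
(d) Conservation of angular momentum (rₚvₚ = rₐvₐ) gives vₚ/vₐ = rₐ/rₚ = 2.355e+12/6.761e+11 ≈ 3.483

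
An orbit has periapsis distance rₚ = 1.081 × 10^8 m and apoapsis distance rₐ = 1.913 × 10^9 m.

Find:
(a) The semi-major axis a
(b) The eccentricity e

(a) a = (rₚ + rₐ) / 2 = (1.081e+08 + 1.913e+09) / 2 ≈ 1.011e+09 m = 1.011 × 10^9 m.
(b) e = (rₐ − rₚ) / (rₐ + rₚ) = (1.913e+09 − 1.081e+08) / (1.913e+09 + 1.081e+08) ≈ 0.893.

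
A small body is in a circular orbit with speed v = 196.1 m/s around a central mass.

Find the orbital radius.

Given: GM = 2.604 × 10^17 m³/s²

For a circular orbit, v² = GM / r, so r = GM / v².
r = 2.604e+17 / (196.1)² m ≈ 6.772e+12 m = 6.772 × 10^12 m.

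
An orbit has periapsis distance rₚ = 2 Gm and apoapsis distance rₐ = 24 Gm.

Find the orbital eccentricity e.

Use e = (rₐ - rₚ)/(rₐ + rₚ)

Convert to SI: rₚ = 2 Gm = 2e+09 m; rₐ = 24 Gm = 2.4e+10 m.
e = (rₐ − rₚ) / (rₐ + rₚ).
e = (2.4e+10 − 2e+09) / (2.4e+10 + 2e+09) = 2.2e+10 / 2.6e+10 ≈ 0.8462.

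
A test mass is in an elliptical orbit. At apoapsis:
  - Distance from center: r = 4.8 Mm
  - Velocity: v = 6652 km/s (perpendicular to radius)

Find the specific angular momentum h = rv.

Convert to SI: r = 4.8 Mm = 4.8e+06 m; v = 6652 km/s = 6.652e+06 m/s.
With v perpendicular to r, h = r · v.
h = 4.8e+06 · 6.652e+06 m²/s ≈ 3.193e+13 m²/s.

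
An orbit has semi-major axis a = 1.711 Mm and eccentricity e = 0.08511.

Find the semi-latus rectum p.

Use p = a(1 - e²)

Convert to SI: a = 1.711 Mm = 1.711e+06 m.
p = a (1 − e²).
p = 1.711e+06 · (1 − (0.08511)²) = 1.711e+06 · 0.992756 ≈ 1.699e+06 m = 1.699 Mm.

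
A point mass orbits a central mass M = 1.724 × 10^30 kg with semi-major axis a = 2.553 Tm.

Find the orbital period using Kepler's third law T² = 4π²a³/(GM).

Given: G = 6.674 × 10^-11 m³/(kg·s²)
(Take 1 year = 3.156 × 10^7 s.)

Convert to SI: a = 2.553 Tm = 2.553e+12 m.
GM = G · M = 6.674e-11 · 1.724e+30 = 1.1506e+20 m³/s².
Kepler's third law: T = 2π √(a³ / GM).
Substituting a = 2.553e+12 m and GM = 1.1506e+20 m³/s²:
T = 2π √((2.553e+12)³ / 1.1506e+20) s
T ≈ 2.389e+09 s = 75.71 years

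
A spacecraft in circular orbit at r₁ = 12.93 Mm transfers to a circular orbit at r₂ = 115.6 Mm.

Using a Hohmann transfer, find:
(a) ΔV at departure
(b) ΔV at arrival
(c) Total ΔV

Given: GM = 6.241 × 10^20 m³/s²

Convert to SI: r₁ = 12.93 Mm = 1.293e+07 m; r₂ = 115.6 Mm = 1.156e+08 m.
Transfer semi-major axis: a_t = (r₁ + r₂)/2 = (1.293e+07 + 1.156e+08)/2 = 6.4265e+07 m.
Circular speeds: v₁ = √(GM/r₁) = 6.94749e+06 m/s, v₂ = √(GM/r₂) = 2.32353e+06 m/s.
Transfer speeds (vis-viva v² = GM(2/r − 1/a_t)): v₁ᵗ = 9.31793e+06 m/s, v₂ᵗ = 1.04222e+06 m/s.
(a) ΔV₁ = |v₁ᵗ − v₁| ≈ 2.37e+06 m/s = 2370 km/s.
(b) ΔV₂ = |v₂ − v₂ᵗ| ≈ 1.281e+06 m/s = 1281 km/s.
(c) ΔV_total = ΔV₁ + ΔV₂ ≈ 3.652e+06 m/s = 3652 km/s.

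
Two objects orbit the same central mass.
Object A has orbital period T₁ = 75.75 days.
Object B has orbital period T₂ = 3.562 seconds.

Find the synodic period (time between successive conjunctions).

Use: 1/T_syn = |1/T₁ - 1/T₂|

Convert to SI: T₁ = 75.75 days = 6.5448e+06 s.
T_syn = |T₁ · T₂ / (T₁ − T₂)|.
T_syn = |6.5448e+06 · 3.562 / (6.5448e+06 − 3.562)| s ≈ 3.562 s = 3.562 seconds.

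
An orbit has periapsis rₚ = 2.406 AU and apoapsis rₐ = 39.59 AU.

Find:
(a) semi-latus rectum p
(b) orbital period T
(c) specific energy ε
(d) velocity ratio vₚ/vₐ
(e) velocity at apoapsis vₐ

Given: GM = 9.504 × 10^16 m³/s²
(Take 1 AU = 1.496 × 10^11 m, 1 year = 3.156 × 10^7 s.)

Convert to SI: rₚ = 2.406 AU = 3.59938e+11 m; rₐ = 39.59 AU = 5.92266e+12 m.
(a) From a = (rₚ + rₐ)/2 = 3.1413e+12 m and e = (rₐ − rₚ)/(rₐ + rₚ) = 0.885418, p = a(1 − e²) = 3.1413e+12 · (1 − (0.885418)²) ≈ 6.786e+11 m
(b) With a = (rₚ + rₐ)/2 = 3.1413e+12 m, T = 2π √(a³/GM) = 2π √((3.1413e+12)³/9.504e+16) s ≈ 1.135e+11 s
(c) With a = (rₚ + rₐ)/2 = 3.1413e+12 m, ε = −GM/(2a) = −9.504e+16/(2 · 3.1413e+12) J/kg ≈ -1.513e+04 J/kg
(d) Conservation of angular momentum (rₚvₚ = rₐvₐ) gives vₚ/vₐ = rₐ/rₚ = 5.92266e+12/3.59938e+11 ≈ 16.45
(e) With a = (rₚ + rₐ)/2 = 3.1413e+12 m, vₐ = √(GM (2/rₐ − 1/a)) = √(9.504e+16 · (2/5.92266e+12 − 1/3.1413e+12)) m/s ≈ 42.88 m/s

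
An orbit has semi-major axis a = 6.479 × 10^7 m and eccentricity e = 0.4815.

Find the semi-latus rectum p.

p = a (1 − e²).
p = 6.479e+07 · (1 − (0.4815)²) = 6.479e+07 · 0.768158 ≈ 4.977e+07 m = 4.977 × 10^7 m.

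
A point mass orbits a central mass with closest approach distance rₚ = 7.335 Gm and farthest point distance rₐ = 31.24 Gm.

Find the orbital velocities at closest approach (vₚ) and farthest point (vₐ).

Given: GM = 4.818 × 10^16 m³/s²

Convert to SI: rₚ = 7.335 Gm = 7.335e+09 m; rₐ = 31.24 Gm = 3.124e+10 m.
Use the vis-viva equation v² = GM(2/r − 1/a) with a = (rₚ + rₐ)/2 = (7.335e+09 + 3.124e+10)/2 = 1.92875e+10 m.
vₚ = √(GM · (2/rₚ − 1/a)) = √(4.818e+16 · (2/7.335e+09 − 1/1.92875e+10)) m/s ≈ 3262 m/s = 3.262 km/s.
vₐ = √(GM · (2/rₐ − 1/a)) = √(4.818e+16 · (2/3.124e+10 − 1/1.92875e+10)) m/s ≈ 765.8 m/s = 765.8 m/s.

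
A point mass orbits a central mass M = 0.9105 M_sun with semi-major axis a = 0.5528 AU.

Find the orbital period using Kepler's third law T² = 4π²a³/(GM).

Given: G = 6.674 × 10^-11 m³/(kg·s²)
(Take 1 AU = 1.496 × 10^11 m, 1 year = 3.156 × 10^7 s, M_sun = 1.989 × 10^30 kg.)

Convert to SI: a = 0.5528 AU = 8.26989e+10 m; M = 0.9105 M_sun = 1.81098e+30 kg.
GM = G · M = 6.674e-11 · 1.81098e+30 = 1.20865e+20 m³/s².
Kepler's third law: T = 2π √(a³ / GM).
Substituting a = 8.26989e+10 m and GM = 1.20865e+20 m³/s²:
T = 2π √((8.26989e+10)³ / 1.20865e+20) s
T ≈ 1.359e+07 s = 0.4307 years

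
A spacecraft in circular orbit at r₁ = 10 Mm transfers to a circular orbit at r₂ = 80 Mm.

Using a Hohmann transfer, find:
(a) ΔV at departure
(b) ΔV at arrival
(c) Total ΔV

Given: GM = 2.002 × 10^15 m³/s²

Convert to SI: r₁ = 10 Mm = 1e+07 m; r₂ = 80 Mm = 8e+07 m.
Transfer semi-major axis: a_t = (r₁ + r₂)/2 = (1e+07 + 8e+07)/2 = 4.5e+07 m.
Circular speeds: v₁ = √(GM/r₁) = 14149.2 m/s, v₂ = √(GM/r₂) = 5002.5 m/s.
Transfer speeds (vis-viva v² = GM(2/r − 1/a_t)): v₁ᵗ = 18865.6 m/s, v₂ᵗ = 2358.2 m/s.
(a) ΔV₁ = |v₁ᵗ − v₁| ≈ 4716 m/s = 4.716 km/s.
(b) ΔV₂ = |v₂ − v₂ᵗ| ≈ 2644 m/s = 2.644 km/s.
(c) ΔV_total = ΔV₁ + ΔV₂ ≈ 7361 m/s = 7.361 km/s.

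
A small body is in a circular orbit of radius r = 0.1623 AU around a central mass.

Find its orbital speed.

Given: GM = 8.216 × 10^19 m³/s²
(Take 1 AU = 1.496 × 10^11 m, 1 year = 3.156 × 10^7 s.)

Convert to SI: r = 0.1623 AU = 2.42801e+10 m.
For a circular orbit, gravity supplies the centripetal force, so v = √(GM / r).
v = √(8.216e+19 / 2.42801e+10) m/s ≈ 5.817e+04 m/s = 12.27 AU/year.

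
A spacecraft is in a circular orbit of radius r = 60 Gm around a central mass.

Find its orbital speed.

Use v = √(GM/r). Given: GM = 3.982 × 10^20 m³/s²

Convert to SI: r = 60 Gm = 6e+10 m.
For a circular orbit, gravity supplies the centripetal force, so v = √(GM / r).
v = √(3.982e+20 / 6e+10) m/s ≈ 8.147e+04 m/s = 81.47 km/s.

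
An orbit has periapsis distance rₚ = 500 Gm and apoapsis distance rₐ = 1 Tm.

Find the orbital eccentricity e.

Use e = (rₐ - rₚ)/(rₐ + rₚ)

Convert to SI: rₚ = 500 Gm = 5e+11 m; rₐ = 1 Tm = 1e+12 m.
e = (rₐ − rₚ) / (rₐ + rₚ).
e = (1e+12 − 5e+11) / (1e+12 + 5e+11) = 5e+11 / 1.5e+12 ≈ 0.3333.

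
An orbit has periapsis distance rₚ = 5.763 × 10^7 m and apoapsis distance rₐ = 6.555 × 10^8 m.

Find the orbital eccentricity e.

e = (rₐ − rₚ) / (rₐ + rₚ).
e = (6.555e+08 − 5.763e+07) / (6.555e+08 + 5.763e+07) = 5.9787e+08 / 7.1313e+08 ≈ 0.8384.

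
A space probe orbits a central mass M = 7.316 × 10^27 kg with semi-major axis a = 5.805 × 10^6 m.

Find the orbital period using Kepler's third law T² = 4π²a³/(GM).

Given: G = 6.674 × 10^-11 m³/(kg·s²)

GM = G · M = 6.674e-11 · 7.316e+27 = 4.8827e+17 m³/s².
Kepler's third law: T = 2π √(a³ / GM).
Substituting a = 5.805e+06 m and GM = 4.8827e+17 m³/s²:
T = 2π √((5.805e+06)³ / 4.8827e+17) s
T ≈ 125.8 s = 2.096 minutes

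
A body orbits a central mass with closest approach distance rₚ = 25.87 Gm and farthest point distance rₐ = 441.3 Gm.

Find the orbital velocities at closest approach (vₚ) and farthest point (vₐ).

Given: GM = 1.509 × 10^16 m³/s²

Convert to SI: rₚ = 25.87 Gm = 2.587e+10 m; rₐ = 441.3 Gm = 4.413e+11 m.
Use the vis-viva equation v² = GM(2/r − 1/a) with a = (rₚ + rₐ)/2 = (2.587e+10 + 4.413e+11)/2 = 2.33585e+11 m.
vₚ = √(GM · (2/rₚ − 1/a)) = √(1.509e+16 · (2/2.587e+10 − 1/2.33585e+11)) m/s ≈ 1050 m/s = 1.05 km/s.
vₐ = √(GM · (2/rₐ − 1/a)) = √(1.509e+16 · (2/4.413e+11 − 1/2.33585e+11)) m/s ≈ 61.54 m/s = 61.54 m/s.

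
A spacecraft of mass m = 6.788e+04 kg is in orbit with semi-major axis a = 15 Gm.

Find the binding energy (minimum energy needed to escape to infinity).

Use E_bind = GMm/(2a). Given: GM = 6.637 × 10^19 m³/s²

Convert to SI: a = 15 Gm = 1.5e+10 m.
Total orbital energy is E = −GMm/(2a); binding energy is E_bind = −E = GMm/(2a).
E_bind = 6.637e+19 · 6.788e+04 / (2 · 1.5e+10) J ≈ 1.502e+14 J = 150.2 TJ.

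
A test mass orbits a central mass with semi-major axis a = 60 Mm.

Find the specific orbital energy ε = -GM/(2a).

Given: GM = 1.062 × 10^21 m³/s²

Convert to SI: a = 60 Mm = 6e+07 m.
ε = −GM / (2a).
ε = −1.062e+21 / (2 · 6e+07) J/kg ≈ -8.85e+12 J/kg = -8850 GJ/kg.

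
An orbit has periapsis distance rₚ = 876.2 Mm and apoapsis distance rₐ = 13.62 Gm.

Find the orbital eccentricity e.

Convert to SI: rₚ = 876.2 Mm = 8.762e+08 m; rₐ = 13.62 Gm = 1.362e+10 m.
e = (rₐ − rₚ) / (rₐ + rₚ).
e = (1.362e+10 − 8.762e+08) / (1.362e+10 + 8.762e+08) = 1.27438e+10 / 1.44962e+10 ≈ 0.8791.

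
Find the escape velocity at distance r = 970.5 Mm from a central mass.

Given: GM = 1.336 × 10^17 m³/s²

Convert to SI: r = 970.5 Mm = 9.705e+08 m.
Escape velocity comes from setting total energy to zero: ½v² − GM/r = 0 ⇒ v_esc = √(2GM / r).
v_esc = √(2 · 1.336e+17 / 9.705e+08) m/s ≈ 1.659e+04 m/s = 16.59 km/s.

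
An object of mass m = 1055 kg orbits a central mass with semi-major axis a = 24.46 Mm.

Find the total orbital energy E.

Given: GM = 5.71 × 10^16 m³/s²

Convert to SI: a = 24.46 Mm = 2.446e+07 m.
E = −GMm / (2a).
E = −5.71e+16 · 1055 / (2 · 2.446e+07) J ≈ -1.231e+12 J = -1.231 TJ.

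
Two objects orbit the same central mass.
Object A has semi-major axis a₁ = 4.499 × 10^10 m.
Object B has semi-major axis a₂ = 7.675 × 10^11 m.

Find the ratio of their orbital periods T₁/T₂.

From Kepler's third law, (T₁/T₂)² = (a₁/a₂)³, so T₁/T₂ = (a₁/a₂)^(3/2).
a₁/a₂ = 4.499e+10 / 7.675e+11 = 0.0586189.
T₁/T₂ = (0.0586189)^(3/2) ≈ 0.01419.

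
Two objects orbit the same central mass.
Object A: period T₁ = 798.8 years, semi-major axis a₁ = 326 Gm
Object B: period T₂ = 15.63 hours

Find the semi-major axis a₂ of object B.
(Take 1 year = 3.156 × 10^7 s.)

Convert to SI: T₁ = 798.8 years = 2.52101e+10 s; a₁ = 326 Gm = 3.26e+11 m; T₂ = 15.63 hours = 56268 s.
Kepler's third law: (T₁/T₂)² = (a₁/a₂)³ ⇒ a₂ = a₁ · (T₂/T₁)^(2/3).
T₂/T₁ = 56268 / 2.52101e+10 = 2.23196e-06.
a₂ = 3.26e+11 · (2.23196e-06)^(2/3) m ≈ 5.568e+07 m = 55.68 Mm.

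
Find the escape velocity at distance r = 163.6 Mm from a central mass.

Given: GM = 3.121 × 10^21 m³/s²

Convert to SI: r = 163.6 Mm = 1.636e+08 m.
Escape velocity comes from setting total energy to zero: ½v² − GM/r = 0 ⇒ v_esc = √(2GM / r).
v_esc = √(2 · 3.121e+21 / 1.636e+08) m/s ≈ 6.177e+06 m/s = 6177 km/s.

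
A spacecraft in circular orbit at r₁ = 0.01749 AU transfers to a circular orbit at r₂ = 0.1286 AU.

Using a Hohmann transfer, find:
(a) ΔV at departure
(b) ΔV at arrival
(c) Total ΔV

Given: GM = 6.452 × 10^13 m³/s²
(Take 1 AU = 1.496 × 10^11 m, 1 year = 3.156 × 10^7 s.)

Convert to SI: r₁ = 0.01749 AU = 2.6165e+09 m; r₂ = 0.1286 AU = 1.92386e+10 m.
Transfer semi-major axis: a_t = (r₁ + r₂)/2 = (2.6165e+09 + 1.92386e+10)/2 = 1.09275e+10 m.
Circular speeds: v₁ = √(GM/r₁) = 157.031 m/s, v₂ = √(GM/r₂) = 57.911 m/s.
Transfer speeds (vis-viva v² = GM(2/r − 1/a_t)): v₁ᵗ = 208.359 m/s, v₂ᵗ = 28.3374 m/s.
(a) ΔV₁ = |v₁ᵗ − v₁| ≈ 51.33 m/s = 0.01083 AU/year.
(b) ΔV₂ = |v₂ − v₂ᵗ| ≈ 29.57 m/s = 0.006239 AU/year.
(c) ΔV_total = ΔV₁ + ΔV₂ ≈ 80.9 m/s = 0.01707 AU/year.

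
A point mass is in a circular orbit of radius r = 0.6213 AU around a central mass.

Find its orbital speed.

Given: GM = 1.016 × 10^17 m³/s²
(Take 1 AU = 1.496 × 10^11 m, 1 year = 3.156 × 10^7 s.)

Convert to SI: r = 0.6213 AU = 9.29465e+10 m.
For a circular orbit, gravity supplies the centripetal force, so v = √(GM / r).
v = √(1.016e+17 / 9.29465e+10) m/s ≈ 1046 m/s = 0.2206 AU/year.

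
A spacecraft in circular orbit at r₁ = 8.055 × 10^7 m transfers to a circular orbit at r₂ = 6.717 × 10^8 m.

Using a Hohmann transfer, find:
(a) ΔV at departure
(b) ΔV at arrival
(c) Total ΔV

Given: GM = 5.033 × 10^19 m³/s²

Transfer semi-major axis: a_t = (r₁ + r₂)/2 = (8.055e+07 + 6.717e+08)/2 = 3.76125e+08 m.
Circular speeds: v₁ = √(GM/r₁) = 790461 m/s, v₂ = √(GM/r₂) = 273732 m/s.
Transfer speeds (vis-viva v² = GM(2/r − 1/a_t)): v₁ᵗ = 1.05634e+06 m/s, v₂ᵗ = 126675 m/s.
(a) ΔV₁ = |v₁ᵗ − v₁| ≈ 2.659e+05 m/s = 265.9 km/s.
(b) ΔV₂ = |v₂ − v₂ᵗ| ≈ 1.471e+05 m/s = 147.1 km/s.
(c) ΔV_total = ΔV₁ + ΔV₂ ≈ 4.129e+05 m/s = 412.9 km/s.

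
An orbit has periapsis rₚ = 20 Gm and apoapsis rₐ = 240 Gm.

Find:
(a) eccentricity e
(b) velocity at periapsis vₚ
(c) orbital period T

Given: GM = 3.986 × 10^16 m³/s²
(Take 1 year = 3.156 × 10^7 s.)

Convert to SI: rₚ = 20 Gm = 2e+10 m; rₐ = 240 Gm = 2.4e+11 m.
(a) e = (rₐ − rₚ)/(rₐ + rₚ) = (2.4e+11 − 2e+10)/(2.4e+11 + 2e+10) ≈ 0.8462
(b) With a = (rₚ + rₐ)/2 = 1.3e+11 m, vₚ = √(GM (2/rₚ − 1/a)) = √(3.986e+16 · (2/2e+10 − 1/1.3e+11)) m/s ≈ 1918 m/s
(c) With a = (rₚ + rₐ)/2 = 1.3e+11 m, T = 2π √(a³/GM) = 2π √((1.3e+11)³/3.986e+16) s ≈ 1.475e+09 s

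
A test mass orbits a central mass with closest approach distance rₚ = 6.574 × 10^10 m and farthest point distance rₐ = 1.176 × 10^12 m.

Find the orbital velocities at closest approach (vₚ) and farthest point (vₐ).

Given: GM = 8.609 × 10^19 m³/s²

Use the vis-viva equation v² = GM(2/r − 1/a) with a = (rₚ + rₐ)/2 = (6.574e+10 + 1.176e+12)/2 = 6.2087e+11 m.
vₚ = √(GM · (2/rₚ − 1/a)) = √(8.609e+19 · (2/6.574e+10 − 1/6.2087e+11)) m/s ≈ 4.98e+04 m/s = 49.8 km/s.
vₐ = √(GM · (2/rₐ − 1/a)) = √(8.609e+19 · (2/1.176e+12 − 1/6.2087e+11)) m/s ≈ 2784 m/s = 2.784 km/s.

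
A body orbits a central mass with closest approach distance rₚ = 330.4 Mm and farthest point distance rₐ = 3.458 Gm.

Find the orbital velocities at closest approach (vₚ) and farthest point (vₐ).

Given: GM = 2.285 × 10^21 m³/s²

Convert to SI: rₚ = 330.4 Mm = 3.304e+08 m; rₐ = 3.458 Gm = 3.458e+09 m.
Use the vis-viva equation v² = GM(2/r − 1/a) with a = (rₚ + rₐ)/2 = (3.304e+08 + 3.458e+09)/2 = 1.8942e+09 m.
vₚ = √(GM · (2/rₚ − 1/a)) = √(2.285e+21 · (2/3.304e+08 − 1/1.8942e+09)) m/s ≈ 3.553e+06 m/s = 3553 km/s.
vₐ = √(GM · (2/rₐ − 1/a)) = √(2.285e+21 · (2/3.458e+09 − 1/1.8942e+09)) m/s ≈ 3.395e+05 m/s = 339.5 km/s.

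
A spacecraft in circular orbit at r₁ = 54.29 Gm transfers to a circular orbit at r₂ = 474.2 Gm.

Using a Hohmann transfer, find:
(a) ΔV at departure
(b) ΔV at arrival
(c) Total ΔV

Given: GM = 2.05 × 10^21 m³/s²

Convert to SI: r₁ = 54.29 Gm = 5.429e+10 m; r₂ = 474.2 Gm = 4.742e+11 m.
Transfer semi-major axis: a_t = (r₁ + r₂)/2 = (5.429e+10 + 4.742e+11)/2 = 2.64245e+11 m.
Circular speeds: v₁ = √(GM/r₁) = 194320 m/s, v₂ = √(GM/r₂) = 65750.1 m/s.
Transfer speeds (vis-viva v² = GM(2/r − 1/a_t)): v₁ᵗ = 260312 m/s, v₂ᵗ = 29802.5 m/s.
(a) ΔV₁ = |v₁ᵗ − v₁| ≈ 6.599e+04 m/s = 65.99 km/s.
(b) ΔV₂ = |v₂ − v₂ᵗ| ≈ 3.595e+04 m/s = 35.95 km/s.
(c) ΔV_total = ΔV₁ + ΔV₂ ≈ 1.019e+05 m/s = 101.9 km/s.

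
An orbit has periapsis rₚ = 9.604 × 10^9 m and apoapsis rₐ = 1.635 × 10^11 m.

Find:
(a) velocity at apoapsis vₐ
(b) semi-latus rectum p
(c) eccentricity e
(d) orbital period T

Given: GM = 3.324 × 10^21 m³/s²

(a) With a = (rₚ + rₐ)/2 = 8.6552e+10 m, vₐ = √(GM (2/rₐ − 1/a)) = √(3.324e+21 · (2/1.635e+11 − 1/8.6552e+10)) m/s ≈ 4.75e+04 m/s
(b) From a = (rₚ + rₐ)/2 = 8.6552e+10 m and e = (rₐ − rₚ)/(rₐ + rₚ) = 0.889038, p = a(1 − e²) = 8.6552e+10 · (1 − (0.889038)²) ≈ 1.814e+10 m
(c) e = (rₐ − rₚ)/(rₐ + rₚ) = (1.635e+11 − 9.604e+09)/(1.635e+11 + 9.604e+09) ≈ 0.889
(d) With a = (rₚ + rₐ)/2 = 8.6552e+10 m, T = 2π √(a³/GM) = 2π √((8.6552e+10)³/3.324e+21) s ≈ 2.775e+06 s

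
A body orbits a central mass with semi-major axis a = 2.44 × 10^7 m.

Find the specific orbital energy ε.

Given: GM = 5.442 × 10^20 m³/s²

ε = −GM / (2a).
ε = −5.442e+20 / (2 · 2.44e+07) J/kg ≈ -1.115e+13 J/kg = -1.115e+04 GJ/kg.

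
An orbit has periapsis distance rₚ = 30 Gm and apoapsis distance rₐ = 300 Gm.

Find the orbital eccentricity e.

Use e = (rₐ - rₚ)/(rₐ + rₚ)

Convert to SI: rₚ = 30 Gm = 3e+10 m; rₐ = 300 Gm = 3e+11 m.
e = (rₐ − rₚ) / (rₐ + rₚ).
e = (3e+11 − 3e+10) / (3e+11 + 3e+10) = 2.7e+11 / 3.3e+11 ≈ 0.8182.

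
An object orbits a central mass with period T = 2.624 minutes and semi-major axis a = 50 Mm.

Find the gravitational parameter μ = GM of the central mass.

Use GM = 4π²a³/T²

Convert to SI: T = 2.624 minutes = 157.44 s; a = 50 Mm = 5e+07 m.
GM = 4π² · a³ / T².
GM = 4π² · (5e+07)³ / (157.44)² m³/s² ≈ 1.991e+20 m³/s² = 1.991 × 10^20 m³/s².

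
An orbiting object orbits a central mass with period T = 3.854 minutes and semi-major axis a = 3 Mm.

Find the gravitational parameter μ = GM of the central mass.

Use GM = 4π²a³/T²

Convert to SI: T = 3.854 minutes = 231.24 s; a = 3 Mm = 3e+06 m.
GM = 4π² · a³ / T².
GM = 4π² · (3e+06)³ / (231.24)² m³/s² ≈ 1.993e+16 m³/s² = 1.993 × 10^16 m³/s².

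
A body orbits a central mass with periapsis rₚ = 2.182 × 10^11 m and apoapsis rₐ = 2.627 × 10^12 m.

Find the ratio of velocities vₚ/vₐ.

Conservation of angular momentum gives rₚvₚ = rₐvₐ, so vₚ/vₐ = rₐ/rₚ.
vₚ/vₐ = 2.627e+12 / 2.182e+11 ≈ 12.04.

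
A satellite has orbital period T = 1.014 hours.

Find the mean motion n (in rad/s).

Convert to SI: T = 1.014 hours = 3650.4 s.
n = 2π / T.
n = 2π / 3650.4 s ≈ 0.001721 rad/s.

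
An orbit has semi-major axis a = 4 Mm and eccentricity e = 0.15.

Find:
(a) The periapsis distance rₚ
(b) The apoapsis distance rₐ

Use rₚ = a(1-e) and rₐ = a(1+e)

Convert to SI: a = 4 Mm = 4e+06 m.
(a) rₚ = a(1 − e) = 4e+06 · (1 − 0.15) = 4e+06 · 0.85 ≈ 3.4e+06 m = 3.4 Mm.
(b) rₐ = a(1 + e) = 4e+06 · (1 + 0.15) = 4e+06 · 1.15 ≈ 4.6e+06 m = 4.6 Mm.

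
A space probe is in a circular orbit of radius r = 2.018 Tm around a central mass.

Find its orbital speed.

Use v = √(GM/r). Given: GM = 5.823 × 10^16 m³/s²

Convert to SI: r = 2.018 Tm = 2.018e+12 m.
For a circular orbit, gravity supplies the centripetal force, so v = √(GM / r).
v = √(5.823e+16 / 2.018e+12) m/s ≈ 169.9 m/s = 169.9 m/s.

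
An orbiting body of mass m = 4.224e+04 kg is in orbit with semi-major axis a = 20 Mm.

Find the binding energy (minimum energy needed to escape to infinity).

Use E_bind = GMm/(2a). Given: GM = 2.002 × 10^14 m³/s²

Convert to SI: a = 20 Mm = 2e+07 m.
Total orbital energy is E = −GMm/(2a); binding energy is E_bind = −E = GMm/(2a).
E_bind = 2.002e+14 · 4.224e+04 / (2 · 2e+07) J ≈ 2.114e+11 J = 211.4 GJ.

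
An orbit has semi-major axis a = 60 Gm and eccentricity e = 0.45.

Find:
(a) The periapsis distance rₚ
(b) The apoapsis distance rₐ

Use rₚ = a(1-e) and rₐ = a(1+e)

Convert to SI: a = 60 Gm = 6e+10 m.
(a) rₚ = a(1 − e) = 6e+10 · (1 − 0.45) = 6e+10 · 0.55 ≈ 3.3e+10 m = 33 Gm.
(b) rₐ = a(1 + e) = 6e+10 · (1 + 0.45) = 6e+10 · 1.45 ≈ 8.7e+10 m = 87 Gm.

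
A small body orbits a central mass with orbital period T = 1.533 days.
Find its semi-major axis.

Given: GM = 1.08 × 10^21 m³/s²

Convert to SI: T = 1.533 days = 132451 s.
Invert Kepler's third law: a = (GM · T² / (4π²))^(1/3).
Substituting T = 132451 s and GM = 1.08e+21 m³/s²:
a = (1.08e+21 · (132451)² / (4π²))^(1/3) m
a ≈ 7.829e+09 m = 7.829 Gm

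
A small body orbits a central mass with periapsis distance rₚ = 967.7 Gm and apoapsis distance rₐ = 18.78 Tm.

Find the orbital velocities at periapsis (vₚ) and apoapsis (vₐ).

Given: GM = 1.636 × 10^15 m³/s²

Convert to SI: rₚ = 967.7 Gm = 9.677e+11 m; rₐ = 18.78 Tm = 1.878e+13 m.
Use the vis-viva equation v² = GM(2/r − 1/a) with a = (rₚ + rₐ)/2 = (9.677e+11 + 1.878e+13)/2 = 9.87385e+12 m.
vₚ = √(GM · (2/rₚ − 1/a)) = √(1.636e+15 · (2/9.677e+11 − 1/9.87385e+12)) m/s ≈ 56.71 m/s = 56.71 m/s.
vₐ = √(GM · (2/rₐ − 1/a)) = √(1.636e+15 · (2/1.878e+13 − 1/9.87385e+12)) m/s ≈ 2.922 m/s = 2.922 m/s.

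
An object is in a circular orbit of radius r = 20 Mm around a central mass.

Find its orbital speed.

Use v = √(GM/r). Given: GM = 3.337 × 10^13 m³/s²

Convert to SI: r = 20 Mm = 2e+07 m.
For a circular orbit, gravity supplies the centripetal force, so v = √(GM / r).
v = √(3.337e+13 / 2e+07) m/s ≈ 1292 m/s = 1.292 km/s.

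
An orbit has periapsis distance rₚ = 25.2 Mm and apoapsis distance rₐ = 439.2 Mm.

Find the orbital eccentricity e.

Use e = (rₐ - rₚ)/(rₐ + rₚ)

Convert to SI: rₚ = 25.2 Mm = 2.52e+07 m; rₐ = 439.2 Mm = 4.392e+08 m.
e = (rₐ − rₚ) / (rₐ + rₚ).
e = (4.392e+08 − 2.52e+07) / (4.392e+08 + 2.52e+07) = 4.14e+08 / 4.644e+08 ≈ 0.8915.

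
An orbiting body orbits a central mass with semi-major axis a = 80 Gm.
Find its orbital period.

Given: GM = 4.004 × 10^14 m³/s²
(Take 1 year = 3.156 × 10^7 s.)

Convert to SI: a = 80 Gm = 8e+10 m.
Kepler's third law: T = 2π √(a³ / GM).
Substituting a = 8e+10 m and GM = 4.004e+14 m³/s²:
T = 2π √((8e+10)³ / 4.004e+14) s
T ≈ 7.105e+09 s = 225.1 years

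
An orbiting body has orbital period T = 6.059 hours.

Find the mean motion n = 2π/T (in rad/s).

Convert to SI: T = 6.059 hours = 21812.4 s.
n = 2π / T.
n = 2π / 21812.4 s ≈ 0.0002881 rad/s.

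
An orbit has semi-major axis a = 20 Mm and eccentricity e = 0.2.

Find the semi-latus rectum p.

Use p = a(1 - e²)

Convert to SI: a = 20 Mm = 2e+07 m.
p = a (1 − e²).
p = 2e+07 · (1 − (0.2)²) = 2e+07 · 0.96 ≈ 1.92e+07 m = 19.2 Mm.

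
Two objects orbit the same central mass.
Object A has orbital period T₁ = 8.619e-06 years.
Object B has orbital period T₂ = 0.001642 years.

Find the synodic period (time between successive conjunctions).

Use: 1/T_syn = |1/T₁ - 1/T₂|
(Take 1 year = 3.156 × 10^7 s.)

Convert to SI: T₁ = 8.619e-06 years = 272.016 s; T₂ = 0.001642 years = 51821.5 s.
T_syn = |T₁ · T₂ / (T₁ − T₂)|.
T_syn = |272.016 · 51821.5 / (272.016 − 51821.5)| s ≈ 273.5 s = 8.664e-06 years.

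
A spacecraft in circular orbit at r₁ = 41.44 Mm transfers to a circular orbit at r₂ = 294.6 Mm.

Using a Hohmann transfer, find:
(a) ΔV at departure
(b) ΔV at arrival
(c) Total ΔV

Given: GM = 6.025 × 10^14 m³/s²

Convert to SI: r₁ = 41.44 Mm = 4.144e+07 m; r₂ = 294.6 Mm = 2.946e+08 m.
Transfer semi-major axis: a_t = (r₁ + r₂)/2 = (4.144e+07 + 2.946e+08)/2 = 1.6802e+08 m.
Circular speeds: v₁ = √(GM/r₁) = 3813.02 m/s, v₂ = √(GM/r₂) = 1430.09 m/s.
Transfer speeds (vis-viva v² = GM(2/r − 1/a_t)): v₁ᵗ = 5048.99 m/s, v₂ᵗ = 710.218 m/s.
(a) ΔV₁ = |v₁ᵗ − v₁| ≈ 1236 m/s = 1.236 km/s.
(b) ΔV₂ = |v₂ − v₂ᵗ| ≈ 719.9 m/s = 719.9 m/s.
(c) ΔV_total = ΔV₁ + ΔV₂ ≈ 1956 m/s = 1.956 km/s.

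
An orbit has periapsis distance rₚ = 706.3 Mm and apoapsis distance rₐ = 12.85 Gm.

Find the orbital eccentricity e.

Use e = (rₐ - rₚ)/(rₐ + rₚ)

Convert to SI: rₚ = 706.3 Mm = 7.063e+08 m; rₐ = 12.85 Gm = 1.285e+10 m.
e = (rₐ − rₚ) / (rₐ + rₚ).
e = (1.285e+10 − 7.063e+08) / (1.285e+10 + 7.063e+08) = 1.21437e+10 / 1.35563e+10 ≈ 0.8958.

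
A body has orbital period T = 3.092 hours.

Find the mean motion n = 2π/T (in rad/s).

Convert to SI: T = 3.092 hours = 11131.2 s.
n = 2π / T.
n = 2π / 11131.2 s ≈ 0.0005645 rad/s.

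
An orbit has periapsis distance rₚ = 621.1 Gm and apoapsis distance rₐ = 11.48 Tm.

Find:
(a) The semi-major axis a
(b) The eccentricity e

Convert to SI: rₚ = 621.1 Gm = 6.211e+11 m; rₐ = 11.48 Tm = 1.148e+13 m.
(a) a = (rₚ + rₐ) / 2 = (6.211e+11 + 1.148e+13) / 2 ≈ 6.051e+12 m = 6.051 Tm.
(b) e = (rₐ − rₚ) / (rₐ + rₚ) = (1.148e+13 − 6.211e+11) / (1.148e+13 + 6.211e+11) ≈ 0.8973.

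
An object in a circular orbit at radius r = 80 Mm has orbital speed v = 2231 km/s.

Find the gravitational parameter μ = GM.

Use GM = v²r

Convert to SI: r = 80 Mm = 8e+07 m; v = 2231 km/s = 2.231e+06 m/s.
For a circular orbit v² = GM/r, so GM = v² · r.
GM = (2.231e+06)² · 8e+07 m³/s² ≈ 3.982e+20 m³/s² = 3.982 × 10^20 m³/s².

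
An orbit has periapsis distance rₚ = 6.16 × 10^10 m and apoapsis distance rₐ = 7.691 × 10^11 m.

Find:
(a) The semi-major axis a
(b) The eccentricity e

(a) a = (rₚ + rₐ) / 2 = (6.16e+10 + 7.691e+11) / 2 ≈ 4.154e+11 m = 4.154 × 10^11 m.
(b) e = (rₐ − rₚ) / (rₐ + rₚ) = (7.691e+11 − 6.16e+10) / (7.691e+11 + 6.16e+10) ≈ 0.8517.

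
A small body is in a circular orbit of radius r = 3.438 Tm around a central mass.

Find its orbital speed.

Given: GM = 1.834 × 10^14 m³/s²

Convert to SI: r = 3.438 Tm = 3.438e+12 m.
For a circular orbit, gravity supplies the centripetal force, so v = √(GM / r).
v = √(1.834e+14 / 3.438e+12) m/s ≈ 7.304 m/s = 7.304 m/s.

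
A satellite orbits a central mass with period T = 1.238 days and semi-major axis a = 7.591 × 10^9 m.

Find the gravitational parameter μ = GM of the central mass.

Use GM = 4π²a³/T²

Convert to SI: T = 1.238 days = 106963 s.
GM = 4π² · a³ / T².
GM = 4π² · (7.591e+09)³ / (106963)² m³/s² ≈ 1.509e+21 m³/s² = 1.509 × 10^21 m³/s².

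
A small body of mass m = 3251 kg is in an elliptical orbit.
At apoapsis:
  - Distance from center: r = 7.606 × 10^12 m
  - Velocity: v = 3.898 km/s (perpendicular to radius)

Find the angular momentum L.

Convert to SI: v = 3.898 km/s = 3898 m/s.
Since v is perpendicular to r, L = m · v · r.
L = 3251 · 3898 · 7.606e+12 kg·m²/s ≈ 9.639e+19 kg·m²/s.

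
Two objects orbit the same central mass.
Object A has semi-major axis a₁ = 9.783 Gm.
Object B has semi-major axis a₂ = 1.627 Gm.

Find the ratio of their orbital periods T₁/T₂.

Convert to SI: a₁ = 9.783 Gm = 9.783e+09 m; a₂ = 1.627 Gm = 1.627e+09 m.
From Kepler's third law, (T₁/T₂)² = (a₁/a₂)³, so T₁/T₂ = (a₁/a₂)^(3/2).
a₁/a₂ = 9.783e+09 / 1.627e+09 = 6.01291.
T₁/T₂ = (6.01291)^(3/2) ≈ 14.74.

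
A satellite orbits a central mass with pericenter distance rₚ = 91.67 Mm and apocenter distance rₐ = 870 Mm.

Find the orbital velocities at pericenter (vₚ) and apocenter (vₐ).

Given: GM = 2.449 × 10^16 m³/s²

Convert to SI: rₚ = 91.67 Mm = 9.167e+07 m; rₐ = 870 Mm = 8.7e+08 m.
Use the vis-viva equation v² = GM(2/r − 1/a) with a = (rₚ + rₐ)/2 = (9.167e+07 + 8.7e+08)/2 = 4.80835e+08 m.
vₚ = √(GM · (2/rₚ − 1/a)) = √(2.449e+16 · (2/9.167e+07 − 1/4.80835e+08)) m/s ≈ 2.199e+04 m/s = 21.99 km/s.
vₐ = √(GM · (2/rₐ − 1/a)) = √(2.449e+16 · (2/8.7e+08 − 1/4.80835e+08)) m/s ≈ 2317 m/s = 2.317 km/s.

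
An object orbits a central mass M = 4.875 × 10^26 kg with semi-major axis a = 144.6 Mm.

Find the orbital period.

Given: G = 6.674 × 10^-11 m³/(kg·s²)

Convert to SI: a = 144.6 Mm = 1.446e+08 m.
GM = G · M = 6.674e-11 · 4.875e+26 = 3.25357e+16 m³/s².
Kepler's third law: T = 2π √(a³ / GM).
Substituting a = 1.446e+08 m and GM = 3.25357e+16 m³/s²:
T = 2π √((1.446e+08)³ / 3.25357e+16) s
T ≈ 6.057e+04 s = 16.82 hours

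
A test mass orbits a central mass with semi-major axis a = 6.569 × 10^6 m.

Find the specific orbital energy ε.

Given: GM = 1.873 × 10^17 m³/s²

ε = −GM / (2a).
ε = −1.873e+17 / (2 · 6.569e+06) J/kg ≈ -1.426e+10 J/kg = -14.26 GJ/kg.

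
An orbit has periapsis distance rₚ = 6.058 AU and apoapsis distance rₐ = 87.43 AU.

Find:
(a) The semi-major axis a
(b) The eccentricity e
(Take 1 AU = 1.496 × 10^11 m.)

Convert to SI: rₚ = 6.058 AU = 9.06277e+11 m; rₐ = 87.43 AU = 1.30795e+13 m.
(a) a = (rₚ + rₐ) / 2 = (9.06277e+11 + 1.30795e+13) / 2 ≈ 6.993e+12 m = 46.74 AU.
(b) e = (rₐ − rₚ) / (rₐ + rₚ) = (1.30795e+13 − 9.06277e+11) / (1.30795e+13 + 9.06277e+11) ≈ 0.8704.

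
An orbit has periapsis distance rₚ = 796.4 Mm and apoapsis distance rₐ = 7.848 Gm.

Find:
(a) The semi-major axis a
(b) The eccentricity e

Convert to SI: rₚ = 796.4 Mm = 7.964e+08 m; rₐ = 7.848 Gm = 7.848e+09 m.
(a) a = (rₚ + rₐ) / 2 = (7.964e+08 + 7.848e+09) / 2 ≈ 4.322e+09 m = 4.322 Gm.
(b) e = (rₐ − rₚ) / (rₐ + rₚ) = (7.848e+09 − 7.964e+08) / (7.848e+09 + 7.964e+08) ≈ 0.8157.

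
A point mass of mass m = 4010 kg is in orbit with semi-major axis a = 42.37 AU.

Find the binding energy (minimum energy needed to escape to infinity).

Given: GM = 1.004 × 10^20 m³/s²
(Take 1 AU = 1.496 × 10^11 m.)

Convert to SI: a = 42.37 AU = 6.33855e+12 m.
Total orbital energy is E = −GMm/(2a); binding energy is E_bind = −E = GMm/(2a).
E_bind = 1.004e+20 · 4010 / (2 · 6.33855e+12) J ≈ 3.176e+10 J = 31.76 GJ.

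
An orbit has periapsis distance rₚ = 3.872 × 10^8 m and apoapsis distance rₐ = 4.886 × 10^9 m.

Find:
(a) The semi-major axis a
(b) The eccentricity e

(a) a = (rₚ + rₐ) / 2 = (3.872e+08 + 4.886e+09) / 2 ≈ 2.637e+09 m = 2.637 × 10^9 m.
(b) e = (rₐ − rₚ) / (rₐ + rₚ) = (4.886e+09 − 3.872e+08) / (4.886e+09 + 3.872e+08) ≈ 0.8531.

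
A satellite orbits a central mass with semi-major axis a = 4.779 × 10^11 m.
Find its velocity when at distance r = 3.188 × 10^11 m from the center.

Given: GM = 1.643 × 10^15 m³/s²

Vis-viva: v = √(GM · (2/r − 1/a)).
2/r − 1/a = 2/3.188e+11 − 1/4.779e+11 = 4.18104e-12 m⁻¹.
v = √(1.643e+15 · 4.18104e-12) m/s ≈ 82.88 m/s = 82.88 m/s.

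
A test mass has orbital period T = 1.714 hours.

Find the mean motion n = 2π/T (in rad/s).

Convert to SI: T = 1.714 hours = 6170.4 s.
n = 2π / T.
n = 2π / 6170.4 s ≈ 0.001018 rad/s.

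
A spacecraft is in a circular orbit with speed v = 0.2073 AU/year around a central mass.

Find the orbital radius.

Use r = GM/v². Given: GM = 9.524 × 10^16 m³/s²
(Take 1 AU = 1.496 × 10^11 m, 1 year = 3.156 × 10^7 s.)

Convert to SI: v = 0.2073 AU/year = 982.639 m/s.
For a circular orbit, v² = GM / r, so r = GM / v².
r = 9.524e+16 / (982.639)² m ≈ 9.864e+10 m = 0.6593 AU.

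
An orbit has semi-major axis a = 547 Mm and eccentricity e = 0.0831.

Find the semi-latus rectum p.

Convert to SI: a = 547 Mm = 5.47e+08 m.
p = a (1 − e²).
p = 5.47e+08 · (1 − (0.0831)²) = 5.47e+08 · 0.993094 ≈ 5.432e+08 m = 543.2 Mm.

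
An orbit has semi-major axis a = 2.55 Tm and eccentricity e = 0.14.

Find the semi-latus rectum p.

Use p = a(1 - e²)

Convert to SI: a = 2.55 Tm = 2.55e+12 m.
p = a (1 − e²).
p = 2.55e+12 · (1 − (0.14)²) = 2.55e+12 · 0.9804 ≈ 2.5e+12 m = 2.5 Tm.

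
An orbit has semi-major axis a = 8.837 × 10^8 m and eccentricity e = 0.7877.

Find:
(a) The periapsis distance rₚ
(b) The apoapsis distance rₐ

(a) rₚ = a(1 − e) = 8.837e+08 · (1 − 0.7877) = 8.837e+08 · 0.2123 ≈ 1.876e+08 m = 1.876 × 10^8 m.
(b) rₐ = a(1 + e) = 8.837e+08 · (1 + 0.7877) = 8.837e+08 · 1.7877 ≈ 1.58e+09 m = 1.58 × 10^9 m.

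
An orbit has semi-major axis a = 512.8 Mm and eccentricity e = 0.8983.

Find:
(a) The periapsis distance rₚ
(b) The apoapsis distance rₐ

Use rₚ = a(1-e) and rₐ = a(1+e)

Convert to SI: a = 512.8 Mm = 5.128e+08 m.
(a) rₚ = a(1 − e) = 5.128e+08 · (1 − 0.8983) = 5.128e+08 · 0.1017 ≈ 5.215e+07 m = 52.15 Mm.
(b) rₐ = a(1 + e) = 5.128e+08 · (1 + 0.8983) = 5.128e+08 · 1.8983 ≈ 9.734e+08 m = 973.4 Mm.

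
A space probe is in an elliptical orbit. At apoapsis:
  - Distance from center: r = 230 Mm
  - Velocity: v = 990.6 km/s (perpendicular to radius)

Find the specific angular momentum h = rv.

Convert to SI: r = 230 Mm = 2.3e+08 m; v = 990.6 km/s = 990600 m/s.
With v perpendicular to r, h = r · v.
h = 2.3e+08 · 990600 m²/s ≈ 2.278e+14 m²/s.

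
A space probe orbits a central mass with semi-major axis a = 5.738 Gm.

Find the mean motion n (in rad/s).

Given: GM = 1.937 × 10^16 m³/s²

Convert to SI: a = 5.738 Gm = 5.738e+09 m.
n = √(GM / a³).
n = √(1.937e+16 / (5.738e+09)³) rad/s ≈ 3.202e-07 rad/s.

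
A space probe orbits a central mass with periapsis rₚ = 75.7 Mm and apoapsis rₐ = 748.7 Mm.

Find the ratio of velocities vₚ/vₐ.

Convert to SI: rₚ = 75.7 Mm = 7.57e+07 m; rₐ = 748.7 Mm = 7.487e+08 m.
Conservation of angular momentum gives rₚvₚ = rₐvₐ, so vₚ/vₐ = rₐ/rₚ.
vₚ/vₐ = 7.487e+08 / 7.57e+07 ≈ 9.89.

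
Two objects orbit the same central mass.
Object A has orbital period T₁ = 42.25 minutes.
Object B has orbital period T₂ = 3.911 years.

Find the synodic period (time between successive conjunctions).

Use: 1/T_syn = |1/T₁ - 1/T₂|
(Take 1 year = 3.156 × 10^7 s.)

Convert to SI: T₁ = 42.25 minutes = 2535 s; T₂ = 3.911 years = 1.23431e+08 s.
T_syn = |T₁ · T₂ / (T₁ − T₂)|.
T_syn = |2535 · 1.23431e+08 / (2535 − 1.23431e+08)| s ≈ 2535 s = 42.25 minutes.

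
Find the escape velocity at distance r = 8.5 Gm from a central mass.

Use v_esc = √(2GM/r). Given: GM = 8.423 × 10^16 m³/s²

Convert to SI: r = 8.5 Gm = 8.5e+09 m.
Escape velocity comes from setting total energy to zero: ½v² − GM/r = 0 ⇒ v_esc = √(2GM / r).
v_esc = √(2 · 8.423e+16 / 8.5e+09) m/s ≈ 4452 m/s = 4.452 km/s.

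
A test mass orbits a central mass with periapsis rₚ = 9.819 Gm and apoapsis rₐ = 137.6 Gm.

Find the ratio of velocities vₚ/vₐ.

Convert to SI: rₚ = 9.819 Gm = 9.819e+09 m; rₐ = 137.6 Gm = 1.376e+11 m.
Conservation of angular momentum gives rₚvₚ = rₐvₐ, so vₚ/vₐ = rₐ/rₚ.
vₚ/vₐ = 1.376e+11 / 9.819e+09 ≈ 14.01.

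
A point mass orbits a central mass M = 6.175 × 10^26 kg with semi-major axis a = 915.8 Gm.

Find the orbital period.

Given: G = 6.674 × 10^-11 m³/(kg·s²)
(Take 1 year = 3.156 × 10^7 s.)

Convert to SI: a = 915.8 Gm = 9.158e+11 m.
GM = G · M = 6.674e-11 · 6.175e+26 = 4.1212e+16 m³/s².
Kepler's third law: T = 2π √(a³ / GM).
Substituting a = 9.158e+11 m and GM = 4.1212e+16 m³/s²:
T = 2π √((9.158e+11)³ / 4.1212e+16) s
T ≈ 2.712e+10 s = 859.5 years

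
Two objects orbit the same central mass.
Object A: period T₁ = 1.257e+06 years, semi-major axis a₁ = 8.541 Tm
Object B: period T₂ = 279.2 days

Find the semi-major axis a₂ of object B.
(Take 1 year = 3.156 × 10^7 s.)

Convert to SI: T₁ = 1.257e+06 years = 3.96709e+13 s; a₁ = 8.541 Tm = 8.541e+12 m; T₂ = 279.2 days = 2.41229e+07 s.
Kepler's third law: (T₁/T₂)² = (a₁/a₂)³ ⇒ a₂ = a₁ · (T₂/T₁)^(2/3).
T₂/T₁ = 2.41229e+07 / 3.96709e+13 = 6.08075e-07.
a₂ = 8.541e+12 · (6.08075e-07)^(2/3) m ≈ 6.13e+08 m = 613 Mm.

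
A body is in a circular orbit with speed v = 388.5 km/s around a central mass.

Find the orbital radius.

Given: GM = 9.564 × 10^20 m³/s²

Convert to SI: v = 388.5 km/s = 388500 m/s.
For a circular orbit, v² = GM / r, so r = GM / v².
r = 9.564e+20 / (388500)² m ≈ 6.337e+09 m = 6.337 Gm.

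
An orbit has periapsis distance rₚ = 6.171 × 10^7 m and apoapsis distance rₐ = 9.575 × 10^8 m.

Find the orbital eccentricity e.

e = (rₐ − rₚ) / (rₐ + rₚ).
e = (9.575e+08 − 6.171e+07) / (9.575e+08 + 6.171e+07) = 8.9579e+08 / 1.01921e+09 ≈ 0.8789.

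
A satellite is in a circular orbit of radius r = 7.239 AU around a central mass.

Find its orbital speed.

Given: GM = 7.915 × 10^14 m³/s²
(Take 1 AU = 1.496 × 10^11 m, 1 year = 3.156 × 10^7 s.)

Convert to SI: r = 7.239 AU = 1.08295e+12 m.
For a circular orbit, gravity supplies the centripetal force, so v = √(GM / r).
v = √(7.915e+14 / 1.08295e+12) m/s ≈ 27.03 m/s = 0.005703 AU/year.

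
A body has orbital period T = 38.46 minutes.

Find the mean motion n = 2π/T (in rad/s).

Convert to SI: T = 38.46 minutes = 2307.6 s.
n = 2π / T.
n = 2π / 2307.6 s ≈ 0.002723 rad/s.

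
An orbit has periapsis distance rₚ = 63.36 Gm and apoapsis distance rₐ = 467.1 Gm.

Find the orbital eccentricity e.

Convert to SI: rₚ = 63.36 Gm = 6.336e+10 m; rₐ = 467.1 Gm = 4.671e+11 m.
e = (rₐ − rₚ) / (rₐ + rₚ).
e = (4.671e+11 − 6.336e+10) / (4.671e+11 + 6.336e+10) = 4.0374e+11 / 5.3046e+11 ≈ 0.7611.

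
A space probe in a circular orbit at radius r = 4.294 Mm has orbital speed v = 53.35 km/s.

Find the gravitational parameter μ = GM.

Convert to SI: r = 4.294 Mm = 4.294e+06 m; v = 53.35 km/s = 53350 m/s.
For a circular orbit v² = GM/r, so GM = v² · r.
GM = (53350)² · 4.294e+06 m³/s² ≈ 1.222e+16 m³/s² = 1.222 × 10^16 m³/s².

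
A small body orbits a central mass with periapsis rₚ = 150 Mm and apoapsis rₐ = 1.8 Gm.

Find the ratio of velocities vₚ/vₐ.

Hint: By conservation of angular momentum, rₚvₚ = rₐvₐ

Convert to SI: rₚ = 150 Mm = 1.5e+08 m; rₐ = 1.8 Gm = 1.8e+09 m.
Conservation of angular momentum gives rₚvₚ = rₐvₐ, so vₚ/vₐ = rₐ/rₚ.
vₚ/vₐ = 1.8e+09 / 1.5e+08 ≈ 12.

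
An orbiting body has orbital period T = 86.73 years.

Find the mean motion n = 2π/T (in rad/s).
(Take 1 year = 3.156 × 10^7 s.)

Convert to SI: T = 86.73 years = 2.7372e+09 s.
n = 2π / T.
n = 2π / 2.7372e+09 s ≈ 2.295e-09 rad/s.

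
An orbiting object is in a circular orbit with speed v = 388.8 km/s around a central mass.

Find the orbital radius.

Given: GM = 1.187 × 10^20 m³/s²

Convert to SI: v = 388.8 km/s = 388800 m/s.
For a circular orbit, v² = GM / r, so r = GM / v².
r = 1.187e+20 / (388800)² m ≈ 7.852e+08 m = 785.2 Mm.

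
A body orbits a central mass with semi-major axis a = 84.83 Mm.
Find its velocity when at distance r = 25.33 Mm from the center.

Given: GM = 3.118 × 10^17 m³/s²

Convert to SI: a = 84.83 Mm = 8.483e+07 m; r = 25.33 Mm = 2.533e+07 m.
Vis-viva: v = √(GM · (2/r − 1/a)).
2/r − 1/a = 2/2.533e+07 − 1/8.483e+07 = 6.71695e-08 m⁻¹.
v = √(3.118e+17 · 6.71695e-08) m/s ≈ 1.447e+05 m/s = 144.7 km/s.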